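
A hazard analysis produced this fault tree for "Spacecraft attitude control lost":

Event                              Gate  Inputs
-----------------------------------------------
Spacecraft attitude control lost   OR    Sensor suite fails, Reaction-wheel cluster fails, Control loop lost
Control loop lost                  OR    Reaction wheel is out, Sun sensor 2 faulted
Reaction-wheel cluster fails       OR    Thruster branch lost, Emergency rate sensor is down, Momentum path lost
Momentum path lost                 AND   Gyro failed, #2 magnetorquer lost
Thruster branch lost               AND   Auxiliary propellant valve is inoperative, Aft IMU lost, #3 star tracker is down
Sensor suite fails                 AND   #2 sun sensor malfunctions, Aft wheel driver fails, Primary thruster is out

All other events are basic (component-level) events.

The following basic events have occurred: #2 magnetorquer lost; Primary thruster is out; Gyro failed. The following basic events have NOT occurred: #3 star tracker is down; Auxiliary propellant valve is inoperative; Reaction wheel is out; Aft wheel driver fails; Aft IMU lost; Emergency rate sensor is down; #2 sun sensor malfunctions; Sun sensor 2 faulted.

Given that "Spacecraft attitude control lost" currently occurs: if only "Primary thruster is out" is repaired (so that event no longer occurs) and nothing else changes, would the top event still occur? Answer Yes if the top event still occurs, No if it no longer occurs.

Counterfactual: set "Primary thruster is out" to not occurred.
Sensor suite fails [AND]: #2 sun sensor malfunctions=not, Aft wheel driver fails=not, Primary thruster is out=not → not all inputs occur → does not occur.
Thruster branch lost [AND]: Auxiliary propellant valve is inoperative=not, Aft IMU lost=not, #3 star tracker is down=not → not all inputs occur → does not occur.
Momentum path lost [AND]: Gyro failed=occurs, #2 magnetorquer lost=occurs → all inputs occur → occurs.
Reaction-wheel cluster fails [OR]: Thruster branch lost=not, Emergency rate sensor is down=not, Momentum path lost=occurs → at least one input occurs → occurs.
Control loop lost [OR]: Reaction wheel is out=not, Sun sensor 2 faulted=not → no input occurs → does not occur.
Spacecraft attitude control lost [OR]: Sensor suite fails=not, Reaction-wheel cluster fails=occurs, Control loop lost=not → at least one input occurs → occurs.

Yes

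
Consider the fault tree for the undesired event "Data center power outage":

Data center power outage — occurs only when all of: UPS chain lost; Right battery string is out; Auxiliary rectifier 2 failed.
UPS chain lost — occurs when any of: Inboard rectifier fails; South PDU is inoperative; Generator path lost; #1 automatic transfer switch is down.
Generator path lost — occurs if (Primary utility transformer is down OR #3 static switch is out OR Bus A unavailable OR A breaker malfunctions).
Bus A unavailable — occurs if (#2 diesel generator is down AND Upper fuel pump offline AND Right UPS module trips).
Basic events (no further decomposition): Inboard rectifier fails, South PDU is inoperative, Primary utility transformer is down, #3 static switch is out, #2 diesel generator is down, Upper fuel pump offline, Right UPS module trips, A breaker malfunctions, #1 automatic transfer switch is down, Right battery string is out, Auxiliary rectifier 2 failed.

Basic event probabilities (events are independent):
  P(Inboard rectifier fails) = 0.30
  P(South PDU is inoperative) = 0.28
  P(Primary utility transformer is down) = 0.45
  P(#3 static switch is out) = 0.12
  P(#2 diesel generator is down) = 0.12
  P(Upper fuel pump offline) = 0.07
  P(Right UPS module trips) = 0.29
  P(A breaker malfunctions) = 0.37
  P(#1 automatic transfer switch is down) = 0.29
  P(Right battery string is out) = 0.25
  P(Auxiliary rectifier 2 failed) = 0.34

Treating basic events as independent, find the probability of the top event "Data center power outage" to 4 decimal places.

0.0757

P(Bus A unavailable) [AND] = 0.12 × 0.07 × 0.29 = 0.002436
P(Generator path lost) [OR] = 1 − (1−0.45) × (1−0.12) × (1−0.002436) × (1−0.37) = 0.695823
P(UPS chain lost) [OR] = 1 − (1−0.30) × (1−0.28) × (1−0.695823) × (1−0.29) = 0.891153
P(Data center power outage) [AND] = 0.891153 × 0.25 × 0.34 = 0.075748
Rounded to 4 decimal places: P(Data center power outage) ≈ 0.0757.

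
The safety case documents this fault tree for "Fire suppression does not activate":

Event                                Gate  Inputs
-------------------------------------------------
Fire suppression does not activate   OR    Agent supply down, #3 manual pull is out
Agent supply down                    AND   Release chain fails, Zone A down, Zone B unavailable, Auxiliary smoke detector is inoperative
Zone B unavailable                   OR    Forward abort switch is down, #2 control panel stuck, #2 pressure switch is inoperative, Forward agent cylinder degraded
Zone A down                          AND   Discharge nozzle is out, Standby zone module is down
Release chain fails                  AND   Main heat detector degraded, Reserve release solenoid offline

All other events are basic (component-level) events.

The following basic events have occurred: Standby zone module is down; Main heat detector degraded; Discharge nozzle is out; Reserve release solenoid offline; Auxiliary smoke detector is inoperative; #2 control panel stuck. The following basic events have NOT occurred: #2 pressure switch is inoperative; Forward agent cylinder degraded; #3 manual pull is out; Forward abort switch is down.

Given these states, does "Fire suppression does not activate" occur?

Yes

Release chain fails [AND]: Main heat detector degraded=occurs, Reserve release solenoid offline=occurs → all inputs occur → occurs.
Zone A down [AND]: Discharge nozzle is out=occurs, Standby zone module is down=occurs → all inputs occur → occurs.
Zone B unavailable [OR]: Forward abort switch is down=not, #2 control panel stuck=occurs, #2 pressure switch is inoperative=not, Forward agent cylinder degraded=not → at least one input occurs → occurs.
Agent supply down [AND]: Release chain fails=occurs, Zone A down=occurs, Zone B unavailable=occurs, Auxiliary smoke detector is inoperative=occurs → all inputs occur → occurs.
Fire suppression does not activate [OR]: Agent supply down=occurs, #3 manual pull is out=not → at least one input occurs → occurs.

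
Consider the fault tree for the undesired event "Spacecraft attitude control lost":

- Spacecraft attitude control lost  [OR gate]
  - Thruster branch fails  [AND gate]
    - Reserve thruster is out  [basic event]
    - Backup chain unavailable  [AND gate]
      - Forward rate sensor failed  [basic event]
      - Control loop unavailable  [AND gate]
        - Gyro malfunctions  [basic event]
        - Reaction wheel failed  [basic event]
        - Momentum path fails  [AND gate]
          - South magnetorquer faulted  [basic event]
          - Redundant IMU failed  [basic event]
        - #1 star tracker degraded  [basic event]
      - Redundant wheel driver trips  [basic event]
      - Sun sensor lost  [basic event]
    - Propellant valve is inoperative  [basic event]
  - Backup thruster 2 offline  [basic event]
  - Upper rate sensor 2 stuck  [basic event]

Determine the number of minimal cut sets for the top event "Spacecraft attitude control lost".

3

Momentum path fails [AND]: one cut set from each child combined → 1 × 1 = 1 cut set(s).
Control loop unavailable [AND]: one cut set from each child combined → 1 × 1 × 1 × 1 = 1 cut set(s).
Backup chain unavailable [AND]: one cut set from each child combined → 1 × 1 × 1 × 1 = 1 cut set(s).
Thruster branch fails [AND]: one cut set from each child combined → 1 × 1 × 1 = 1 cut set(s).
Spacecraft attitude control lost [OR]: union of children's cut sets → 3 cut set(s).
Minimal cut sets: {#1 star tracker degraded, Forward rate sensor failed, Gyro malfunctions, Propellant valve is inoperative, Reaction wheel failed, Redundant IMU failed, Redundant wheel driver trips, Reserve thruster is out, South magnetorquer faulted, Sun sensor lost}; {Backup thruster 2 offline}; {Upper rate sensor 2 stuck}.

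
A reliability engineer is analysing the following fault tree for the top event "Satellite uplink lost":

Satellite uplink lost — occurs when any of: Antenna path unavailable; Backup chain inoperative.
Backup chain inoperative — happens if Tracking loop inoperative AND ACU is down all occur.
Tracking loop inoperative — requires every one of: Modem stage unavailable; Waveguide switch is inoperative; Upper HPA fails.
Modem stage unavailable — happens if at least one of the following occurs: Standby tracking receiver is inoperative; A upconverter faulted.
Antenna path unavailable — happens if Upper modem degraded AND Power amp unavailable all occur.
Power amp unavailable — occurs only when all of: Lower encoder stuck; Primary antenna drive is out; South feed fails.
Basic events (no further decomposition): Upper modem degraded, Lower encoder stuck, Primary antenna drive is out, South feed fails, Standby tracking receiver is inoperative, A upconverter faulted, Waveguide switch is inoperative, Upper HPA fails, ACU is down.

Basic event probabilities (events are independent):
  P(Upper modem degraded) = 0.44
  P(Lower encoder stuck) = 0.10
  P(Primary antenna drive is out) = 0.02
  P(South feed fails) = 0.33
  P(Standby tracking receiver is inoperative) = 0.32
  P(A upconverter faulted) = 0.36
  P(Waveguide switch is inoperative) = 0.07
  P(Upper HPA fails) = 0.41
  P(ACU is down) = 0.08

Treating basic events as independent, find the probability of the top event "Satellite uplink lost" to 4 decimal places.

0.0016

P(Power amp unavailable) [AND] = 0.10 × 0.02 × 0.33 = 0.000660
P(Antenna path unavailable) [AND] = 0.44 × 0.000660 = 0.000290
P(Modem stage unavailable) [OR] = 1 − (1−0.32) × (1−0.36) = 0.564800
P(Tracking loop inoperative) [AND] = 0.564800 × 0.07 × 0.41 = 0.016210
P(Backup chain inoperative) [AND] = 0.016210 × 0.08 = 0.001297
P(Satellite uplink lost) [OR] = 1 − (1−0.000290) × (1−0.001297) = 0.001587
Rounded to 4 decimal places: P(Satellite uplink lost) ≈ 0.0016.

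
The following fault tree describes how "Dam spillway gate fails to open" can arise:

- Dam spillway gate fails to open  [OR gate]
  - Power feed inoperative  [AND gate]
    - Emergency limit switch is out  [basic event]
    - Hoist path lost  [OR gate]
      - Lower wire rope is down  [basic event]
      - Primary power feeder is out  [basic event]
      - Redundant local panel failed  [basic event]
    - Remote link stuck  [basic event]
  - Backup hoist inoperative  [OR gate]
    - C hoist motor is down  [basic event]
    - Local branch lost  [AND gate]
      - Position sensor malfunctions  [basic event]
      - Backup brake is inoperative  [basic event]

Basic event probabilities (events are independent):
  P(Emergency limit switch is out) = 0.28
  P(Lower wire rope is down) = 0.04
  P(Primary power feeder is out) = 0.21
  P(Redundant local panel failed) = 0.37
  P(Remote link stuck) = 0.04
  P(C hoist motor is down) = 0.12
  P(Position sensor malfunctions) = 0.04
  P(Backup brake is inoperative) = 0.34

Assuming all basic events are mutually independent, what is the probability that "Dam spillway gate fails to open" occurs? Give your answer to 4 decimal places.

0.1370

P(Hoist path lost) [OR] = 1 − (1−0.04) × (1−0.21) × (1−0.37) = 0.522208
P(Power feed inoperative) [AND] = 0.28 × 0.522208 × 0.04 = 0.005849
P(Local branch lost) [AND] = 0.04 × 0.34 = 0.013600
P(Backup hoist inoperative) [OR] = 1 − (1−0.12) × (1−0.013600) = 0.131968
P(Dam spillway gate fails to open) [OR] = 1 − (1−0.005849) × (1−0.131968) = 0.137045
Rounded to 4 decimal places: P(Dam spillway gate fails to open) ≈ 0.1370.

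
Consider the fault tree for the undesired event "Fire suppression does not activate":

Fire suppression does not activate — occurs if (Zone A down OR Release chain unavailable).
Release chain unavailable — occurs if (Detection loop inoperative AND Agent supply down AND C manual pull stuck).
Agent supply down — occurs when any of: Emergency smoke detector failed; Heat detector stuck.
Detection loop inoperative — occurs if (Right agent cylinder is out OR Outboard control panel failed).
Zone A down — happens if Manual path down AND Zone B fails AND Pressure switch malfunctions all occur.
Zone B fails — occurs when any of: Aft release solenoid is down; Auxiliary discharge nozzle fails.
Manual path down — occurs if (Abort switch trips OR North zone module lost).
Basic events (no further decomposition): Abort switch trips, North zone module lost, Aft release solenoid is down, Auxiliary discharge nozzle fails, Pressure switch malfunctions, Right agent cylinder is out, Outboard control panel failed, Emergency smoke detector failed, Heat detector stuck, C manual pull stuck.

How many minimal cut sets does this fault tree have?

Manual path down [OR]: union of children's cut sets → 2 cut set(s).
Zone B fails [OR]: union of children's cut sets → 2 cut set(s).
Zone A down [AND]: one cut set from each child combined → 2 × 2 × 1 = 4 cut set(s).
Detection loop inoperative [OR]: union of children's cut sets → 2 cut set(s).
Agent supply down [OR]: union of children's cut sets → 2 cut set(s).
Release chain unavailable [AND]: one cut set from each child combined → 2 × 2 × 1 = 4 cut set(s).
Fire suppression does not activate [OR]: union of children's cut sets → 8 cut set(s).
Minimal cut sets: {Abort switch trips, Aft release solenoid is down, Pressure switch malfunctions}; {Abort switch trips, Auxiliary discharge nozzle fails, Pressure switch malfunctions}; {Aft release solenoid is down, North zone module lost, Pressure switch malfunctions}; {Auxiliary discharge nozzle fails, North zone module lost, Pressure switch malfunctions}; {C manual pull stuck, Emergency smoke detector failed, Right agent cylinder is out}; {C manual pull stuck, Heat detector stuck, Right agent cylinder is out}; {C manual pull stuck, Emergency smoke detector failed, Outboard control panel failed}; {C manual pull stuck, Heat detector stuck, Outboard control panel failed}.

8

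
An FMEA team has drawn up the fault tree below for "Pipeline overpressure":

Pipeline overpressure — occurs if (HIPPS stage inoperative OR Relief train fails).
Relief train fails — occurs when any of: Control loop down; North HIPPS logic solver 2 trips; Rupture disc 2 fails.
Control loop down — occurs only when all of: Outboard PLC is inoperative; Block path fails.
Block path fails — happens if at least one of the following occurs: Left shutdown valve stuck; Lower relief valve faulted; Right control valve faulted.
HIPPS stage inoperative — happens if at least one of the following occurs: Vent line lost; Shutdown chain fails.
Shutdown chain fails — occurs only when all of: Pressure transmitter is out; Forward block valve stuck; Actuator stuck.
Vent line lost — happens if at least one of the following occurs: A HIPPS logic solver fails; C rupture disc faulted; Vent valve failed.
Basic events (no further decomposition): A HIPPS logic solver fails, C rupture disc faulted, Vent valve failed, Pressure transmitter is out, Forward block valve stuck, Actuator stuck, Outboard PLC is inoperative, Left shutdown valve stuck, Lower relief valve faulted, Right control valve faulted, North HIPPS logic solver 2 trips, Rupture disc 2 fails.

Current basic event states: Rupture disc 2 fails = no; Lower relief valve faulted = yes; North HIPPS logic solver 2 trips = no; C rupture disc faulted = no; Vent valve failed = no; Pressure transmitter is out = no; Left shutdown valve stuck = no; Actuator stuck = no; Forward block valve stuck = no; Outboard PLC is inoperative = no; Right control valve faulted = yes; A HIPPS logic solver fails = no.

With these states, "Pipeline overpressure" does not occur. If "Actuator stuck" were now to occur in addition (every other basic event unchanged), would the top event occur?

Counterfactual: set "Actuator stuck" to occurred.
Vent line lost [OR]: A HIPPS logic solver fails=not, C rupture disc faulted=not, Vent valve failed=not → no input occurs → does not occur.
Shutdown chain fails [AND]: Pressure transmitter is out=not, Forward block valve stuck=not, Actuator stuck=occurs → not all inputs occur → does not occur.
HIPPS stage inoperative [OR]: Vent line lost=not, Shutdown chain fails=not → no input occurs → does not occur.
Block path fails [OR]: Left shutdown valve stuck=not, Lower relief valve faulted=occurs, Right control valve faulted=occurs → at least one input occurs → occurs.
Control loop down [AND]: Outboard PLC is inoperative=not, Block path fails=occurs → not all inputs occur → does not occur.
Relief train fails [OR]: Control loop down=not, North HIPPS logic solver 2 trips=not, Rupture disc 2 fails=not → no input occurs → does not occur.
Pipeline overpressure [OR]: HIPPS stage inoperative=not, Relief train fails=not → no input occurs → does not occur.

No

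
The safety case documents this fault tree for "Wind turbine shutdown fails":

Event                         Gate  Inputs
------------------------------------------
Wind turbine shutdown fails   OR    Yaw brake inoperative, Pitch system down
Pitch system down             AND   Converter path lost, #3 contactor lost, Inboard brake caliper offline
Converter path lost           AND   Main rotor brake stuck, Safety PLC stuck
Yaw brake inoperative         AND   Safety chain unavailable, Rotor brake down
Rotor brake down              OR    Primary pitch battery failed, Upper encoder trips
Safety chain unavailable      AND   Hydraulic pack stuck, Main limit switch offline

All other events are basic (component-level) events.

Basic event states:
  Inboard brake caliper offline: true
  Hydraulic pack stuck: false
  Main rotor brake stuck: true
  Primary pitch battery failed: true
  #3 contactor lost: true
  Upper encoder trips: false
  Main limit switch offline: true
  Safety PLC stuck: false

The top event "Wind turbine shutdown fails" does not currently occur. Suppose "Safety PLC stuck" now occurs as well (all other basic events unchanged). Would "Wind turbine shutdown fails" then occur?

Yes

Counterfactual: set "Safety PLC stuck" to occurred.
Safety chain unavailable [AND]: Hydraulic pack stuck=not, Main limit switch offline=occurs → not all inputs occur → does not occur.
Rotor brake down [OR]: Primary pitch battery failed=occurs, Upper encoder trips=not → at least one input occurs → occurs.
Yaw brake inoperative [AND]: Safety chain unavailable=not, Rotor brake down=occurs → not all inputs occur → does not occur.
Converter path lost [AND]: Main rotor brake stuck=occurs, Safety PLC stuck=occurs → all inputs occur → occurs.
Pitch system down [AND]: Converter path lost=occurs, #3 contactor lost=occurs, Inboard brake caliper offline=occurs → all inputs occur → occurs.
Wind turbine shutdown fails [OR]: Yaw brake inoperative=not, Pitch system down=occurs → at least one input occurs → occurs.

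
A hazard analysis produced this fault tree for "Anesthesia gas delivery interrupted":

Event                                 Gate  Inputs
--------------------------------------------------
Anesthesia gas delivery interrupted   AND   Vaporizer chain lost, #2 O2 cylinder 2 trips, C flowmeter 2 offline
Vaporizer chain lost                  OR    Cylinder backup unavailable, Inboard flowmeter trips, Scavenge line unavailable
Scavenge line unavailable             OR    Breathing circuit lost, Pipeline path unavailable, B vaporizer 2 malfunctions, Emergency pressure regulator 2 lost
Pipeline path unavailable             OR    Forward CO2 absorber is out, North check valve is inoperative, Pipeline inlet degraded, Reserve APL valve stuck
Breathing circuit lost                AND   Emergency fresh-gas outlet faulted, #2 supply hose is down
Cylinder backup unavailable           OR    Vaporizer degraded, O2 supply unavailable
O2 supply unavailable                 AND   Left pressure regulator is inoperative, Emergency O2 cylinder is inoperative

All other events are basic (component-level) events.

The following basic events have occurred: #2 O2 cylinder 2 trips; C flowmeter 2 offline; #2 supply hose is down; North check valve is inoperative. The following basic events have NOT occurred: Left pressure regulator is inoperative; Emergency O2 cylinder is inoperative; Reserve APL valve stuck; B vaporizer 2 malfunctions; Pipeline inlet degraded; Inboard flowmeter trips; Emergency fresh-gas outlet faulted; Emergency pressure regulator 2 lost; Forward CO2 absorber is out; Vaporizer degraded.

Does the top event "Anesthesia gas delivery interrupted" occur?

O2 supply unavailable [AND]: Left pressure regulator is inoperative=not, Emergency O2 cylinder is inoperative=not → not all inputs occur → does not occur.
Cylinder backup unavailable [OR]: Vaporizer degraded=not, O2 supply unavailable=not → no input occurs → does not occur.
Breathing circuit lost [AND]: Emergency fresh-gas outlet faulted=not, #2 supply hose is down=occurs → not all inputs occur → does not occur.
Pipeline path unavailable [OR]: Forward CO2 absorber is out=not, North check valve is inoperative=occurs, Pipeline inlet degraded=not, Reserve APL valve stuck=not → at least one input occurs → occurs.
Scavenge line unavailable [OR]: Breathing circuit lost=not, Pipeline path unavailable=occurs, B vaporizer 2 malfunctions=not, Emergency pressure regulator 2 lost=not → at least one input occurs → occurs.
Vaporizer chain lost [OR]: Cylinder backup unavailable=not, Inboard flowmeter trips=not, Scavenge line unavailable=occurs → at least one input occurs → occurs.
Anesthesia gas delivery interrupted [AND]: Vaporizer chain lost=occurs, #2 O2 cylinder 2 trips=occurs, C flowmeter 2 offline=occurs → all inputs occur → occurs.

Yes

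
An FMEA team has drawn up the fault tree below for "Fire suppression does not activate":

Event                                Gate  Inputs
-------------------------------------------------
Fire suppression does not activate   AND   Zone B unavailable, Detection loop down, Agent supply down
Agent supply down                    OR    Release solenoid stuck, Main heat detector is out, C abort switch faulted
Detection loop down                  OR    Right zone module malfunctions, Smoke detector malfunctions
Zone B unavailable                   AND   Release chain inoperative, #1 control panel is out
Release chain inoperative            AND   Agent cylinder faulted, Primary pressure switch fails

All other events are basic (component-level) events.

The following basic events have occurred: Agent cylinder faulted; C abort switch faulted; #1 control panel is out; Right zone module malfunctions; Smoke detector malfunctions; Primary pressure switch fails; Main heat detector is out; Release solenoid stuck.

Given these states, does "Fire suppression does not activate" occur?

Release chain inoperative [AND]: Agent cylinder faulted=occurs, Primary pressure switch fails=occurs → all inputs occur → occurs.
Zone B unavailable [AND]: Release chain inoperative=occurs, #1 control panel is out=occurs → all inputs occur → occurs.
Detection loop down [OR]: Right zone module malfunctions=occurs, Smoke detector malfunctions=occurs → at least one input occurs → occurs.
Agent supply down [OR]: Release solenoid stuck=occurs, Main heat detector is out=occurs, C abort switch faulted=occurs → at least one input occurs → occurs.
Fire suppression does not activate [AND]: Zone B unavailable=occurs, Detection loop down=occurs, Agent supply down=occurs → all inputs occur → occurs.

Yes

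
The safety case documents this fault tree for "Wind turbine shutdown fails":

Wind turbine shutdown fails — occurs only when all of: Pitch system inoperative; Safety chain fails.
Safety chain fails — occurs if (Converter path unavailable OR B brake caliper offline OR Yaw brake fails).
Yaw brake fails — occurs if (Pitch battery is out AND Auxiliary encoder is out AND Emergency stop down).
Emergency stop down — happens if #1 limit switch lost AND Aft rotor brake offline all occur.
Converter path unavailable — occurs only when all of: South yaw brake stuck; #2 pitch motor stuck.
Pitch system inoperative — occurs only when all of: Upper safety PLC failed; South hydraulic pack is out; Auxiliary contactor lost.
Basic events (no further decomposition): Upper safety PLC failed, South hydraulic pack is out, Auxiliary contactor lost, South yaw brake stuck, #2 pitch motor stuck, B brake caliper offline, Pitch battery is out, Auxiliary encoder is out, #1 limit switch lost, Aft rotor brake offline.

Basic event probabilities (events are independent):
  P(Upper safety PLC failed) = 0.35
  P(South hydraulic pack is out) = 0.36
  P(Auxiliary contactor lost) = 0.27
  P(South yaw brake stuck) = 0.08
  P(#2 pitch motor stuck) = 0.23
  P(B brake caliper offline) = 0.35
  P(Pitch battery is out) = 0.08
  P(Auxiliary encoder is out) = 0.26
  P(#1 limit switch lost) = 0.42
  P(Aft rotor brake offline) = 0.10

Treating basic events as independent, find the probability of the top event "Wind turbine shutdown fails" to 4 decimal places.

P(Pitch system inoperative) [AND] = 0.35 × 0.36 × 0.27 = 0.034020
P(Converter path unavailable) [AND] = 0.08 × 0.23 = 0.018400
P(Emergency stop down) [AND] = 0.42 × 0.10 = 0.042000
P(Yaw brake fails) [AND] = 0.08 × 0.26 × 0.042000 = 0.000874
P(Safety chain fails) [OR] = 1 − (1−0.018400) × (1−0.35) × (1−0.000874) = 0.362518
P(Wind turbine shutdown fails) [AND] = 0.034020 × 0.362518 = 0.012333
Rounded to 4 decimal places: P(Wind turbine shutdown fails) ≈ 0.0123.

0.0123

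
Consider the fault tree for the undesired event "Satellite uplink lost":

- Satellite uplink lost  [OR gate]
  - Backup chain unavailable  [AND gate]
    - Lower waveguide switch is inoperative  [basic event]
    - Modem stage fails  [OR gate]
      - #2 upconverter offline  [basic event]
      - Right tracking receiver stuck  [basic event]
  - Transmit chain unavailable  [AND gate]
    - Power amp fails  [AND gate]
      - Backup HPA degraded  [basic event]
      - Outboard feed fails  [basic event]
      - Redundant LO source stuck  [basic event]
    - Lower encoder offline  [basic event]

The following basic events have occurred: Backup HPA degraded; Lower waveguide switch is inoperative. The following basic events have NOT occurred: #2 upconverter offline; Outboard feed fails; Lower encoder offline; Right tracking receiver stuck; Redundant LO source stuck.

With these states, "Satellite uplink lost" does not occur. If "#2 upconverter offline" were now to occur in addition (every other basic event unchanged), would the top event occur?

Counterfactual: set "#2 upconverter offline" to occurred.
Modem stage fails [OR]: #2 upconverter offline=occurs, Right tracking receiver stuck=not → at least one input occurs → occurs.
Backup chain unavailable [AND]: Lower waveguide switch is inoperative=occurs, Modem stage fails=occurs → all inputs occur → occurs.
Power amp fails [AND]: Backup HPA degraded=occurs, Outboard feed fails=not, Redundant LO source stuck=not → not all inputs occur → does not occur.
Transmit chain unavailable [AND]: Power amp fails=not, Lower encoder offline=not → not all inputs occur → does not occur.
Satellite uplink lost [OR]: Backup chain unavailable=occurs, Transmit chain unavailable=not → at least one input occurs → occurs.

Yes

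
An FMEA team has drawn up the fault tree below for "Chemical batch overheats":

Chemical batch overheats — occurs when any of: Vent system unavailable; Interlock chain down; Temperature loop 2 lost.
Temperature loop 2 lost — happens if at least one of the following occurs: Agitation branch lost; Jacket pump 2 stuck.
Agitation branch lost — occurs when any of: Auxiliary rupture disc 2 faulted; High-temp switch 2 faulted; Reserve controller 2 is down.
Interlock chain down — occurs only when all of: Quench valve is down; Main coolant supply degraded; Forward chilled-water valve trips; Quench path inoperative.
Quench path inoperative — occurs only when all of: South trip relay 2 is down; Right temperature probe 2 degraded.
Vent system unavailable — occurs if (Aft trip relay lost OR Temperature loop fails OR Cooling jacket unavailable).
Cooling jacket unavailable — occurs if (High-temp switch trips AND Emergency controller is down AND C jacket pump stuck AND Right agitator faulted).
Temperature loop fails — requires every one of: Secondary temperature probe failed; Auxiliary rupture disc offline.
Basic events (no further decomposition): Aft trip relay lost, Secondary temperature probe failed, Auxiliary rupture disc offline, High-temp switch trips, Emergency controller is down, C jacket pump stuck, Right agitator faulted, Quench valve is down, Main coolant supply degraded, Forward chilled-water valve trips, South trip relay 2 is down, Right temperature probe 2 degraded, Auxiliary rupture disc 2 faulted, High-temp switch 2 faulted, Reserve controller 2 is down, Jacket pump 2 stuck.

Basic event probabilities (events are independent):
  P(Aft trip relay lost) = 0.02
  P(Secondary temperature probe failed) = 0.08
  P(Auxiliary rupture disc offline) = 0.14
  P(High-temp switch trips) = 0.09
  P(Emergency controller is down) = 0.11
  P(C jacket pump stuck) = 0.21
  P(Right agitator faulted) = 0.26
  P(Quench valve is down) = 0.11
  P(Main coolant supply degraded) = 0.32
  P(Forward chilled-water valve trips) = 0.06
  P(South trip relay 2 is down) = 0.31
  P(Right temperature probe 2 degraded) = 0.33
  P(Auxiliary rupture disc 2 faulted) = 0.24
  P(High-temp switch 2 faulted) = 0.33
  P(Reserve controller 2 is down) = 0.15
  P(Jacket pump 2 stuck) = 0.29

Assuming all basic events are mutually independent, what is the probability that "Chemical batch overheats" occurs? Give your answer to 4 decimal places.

P(Temperature loop fails) [AND] = 0.08 × 0.14 = 0.011200
P(Cooling jacket unavailable) [AND] = 0.09 × 0.11 × 0.21 × 0.26 = 0.000541
P(Vent system unavailable) [OR] = 1 − (1−0.02) × (1−0.011200) × (1−0.000541) = 0.031500
P(Quench path inoperative) [AND] = 0.31 × 0.33 = 0.102300
P(Interlock chain down) [AND] = 0.11 × 0.32 × 0.06 × 0.102300 = 0.000216
P(Agitation branch lost) [OR] = 1 − (1−0.24) × (1−0.33) × (1−0.15) = 0.567180
P(Temperature loop 2 lost) [OR] = 1 − (1−0.567180) × (1−0.29) = 0.692698
P(Chemical batch overheats) [OR] = 1 − (1−0.031500) × (1−0.000216) × (1−0.692698) = 0.702442
Rounded to 4 decimal places: P(Chemical batch overheats) ≈ 0.7024.

0.7024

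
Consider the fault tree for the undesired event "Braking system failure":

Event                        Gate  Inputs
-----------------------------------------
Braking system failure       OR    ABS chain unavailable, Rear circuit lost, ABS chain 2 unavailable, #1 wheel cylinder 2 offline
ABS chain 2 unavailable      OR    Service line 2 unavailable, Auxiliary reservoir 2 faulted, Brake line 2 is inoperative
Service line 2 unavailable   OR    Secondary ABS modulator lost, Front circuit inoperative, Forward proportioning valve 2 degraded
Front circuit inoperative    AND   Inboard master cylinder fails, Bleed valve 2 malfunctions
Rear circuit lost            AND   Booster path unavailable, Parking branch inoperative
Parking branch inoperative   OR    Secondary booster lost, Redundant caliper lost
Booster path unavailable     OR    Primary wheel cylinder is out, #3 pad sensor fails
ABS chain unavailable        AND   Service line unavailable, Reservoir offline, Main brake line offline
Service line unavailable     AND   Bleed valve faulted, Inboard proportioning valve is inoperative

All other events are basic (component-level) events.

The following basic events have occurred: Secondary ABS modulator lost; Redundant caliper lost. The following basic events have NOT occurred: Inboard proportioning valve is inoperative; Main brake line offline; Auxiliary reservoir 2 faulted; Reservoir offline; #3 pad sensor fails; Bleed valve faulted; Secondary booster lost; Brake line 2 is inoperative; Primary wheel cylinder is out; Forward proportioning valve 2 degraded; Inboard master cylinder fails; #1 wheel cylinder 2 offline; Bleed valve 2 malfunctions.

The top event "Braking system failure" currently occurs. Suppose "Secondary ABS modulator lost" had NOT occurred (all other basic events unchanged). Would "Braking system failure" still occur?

No

Counterfactual: set "Secondary ABS modulator lost" to not occurred.
Service line unavailable [AND]: Bleed valve faulted=not, Inboard proportioning valve is inoperative=not → not all inputs occur → does not occur.
ABS chain unavailable [AND]: Service line unavailable=not, Reservoir offline=not, Main brake line offline=not → not all inputs occur → does not occur.
Booster path unavailable [OR]: Primary wheel cylinder is out=not, #3 pad sensor fails=not → no input occurs → does not occur.
Parking branch inoperative [OR]: Secondary booster lost=not, Redundant caliper lost=occurs → at least one input occurs → occurs.
Rear circuit lost [AND]: Booster path unavailable=not, Parking branch inoperative=occurs → not all inputs occur → does not occur.
Front circuit inoperative [AND]: Inboard master cylinder fails=not, Bleed valve 2 malfunctions=not → not all inputs occur → does not occur.
Service line 2 unavailable [OR]: Secondary ABS modulator lost=not, Front circuit inoperative=not, Forward proportioning valve 2 degraded=not → no input occurs → does not occur.
ABS chain 2 unavailable [OR]: Service line 2 unavailable=not, Auxiliary reservoir 2 faulted=not, Brake line 2 is inoperative=not → no input occurs → does not occur.
Braking system failure [OR]: ABS chain unavailable=not, Rear circuit lost=not, ABS chain 2 unavailable=not, #1 wheel cylinder 2 offline=not → no input occurs → does not occur.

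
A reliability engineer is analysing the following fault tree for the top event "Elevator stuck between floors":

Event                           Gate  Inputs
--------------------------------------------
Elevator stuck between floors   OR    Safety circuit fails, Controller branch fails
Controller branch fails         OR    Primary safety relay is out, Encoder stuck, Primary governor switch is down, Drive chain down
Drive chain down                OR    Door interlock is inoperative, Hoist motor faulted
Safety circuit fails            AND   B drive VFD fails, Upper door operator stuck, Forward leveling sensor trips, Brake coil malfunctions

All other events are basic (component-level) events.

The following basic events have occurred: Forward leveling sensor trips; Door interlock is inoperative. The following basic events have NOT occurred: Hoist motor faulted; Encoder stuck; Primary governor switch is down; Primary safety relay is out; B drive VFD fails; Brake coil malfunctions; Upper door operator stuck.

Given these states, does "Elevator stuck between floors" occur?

Safety circuit fails [AND]: B drive VFD fails=not, Upper door operator stuck=not, Forward leveling sensor trips=occurs, Brake coil malfunctions=not → not all inputs occur → does not occur.
Drive chain down [OR]: Door interlock is inoperative=occurs, Hoist motor faulted=not → at least one input occurs → occurs.
Controller branch fails [OR]: Primary safety relay is out=not, Encoder stuck=not, Primary governor switch is down=not, Drive chain down=occurs → at least one input occurs → occurs.
Elevator stuck between floors [OR]: Safety circuit fails=not, Controller branch fails=occurs → at least one input occurs → occurs.

Yes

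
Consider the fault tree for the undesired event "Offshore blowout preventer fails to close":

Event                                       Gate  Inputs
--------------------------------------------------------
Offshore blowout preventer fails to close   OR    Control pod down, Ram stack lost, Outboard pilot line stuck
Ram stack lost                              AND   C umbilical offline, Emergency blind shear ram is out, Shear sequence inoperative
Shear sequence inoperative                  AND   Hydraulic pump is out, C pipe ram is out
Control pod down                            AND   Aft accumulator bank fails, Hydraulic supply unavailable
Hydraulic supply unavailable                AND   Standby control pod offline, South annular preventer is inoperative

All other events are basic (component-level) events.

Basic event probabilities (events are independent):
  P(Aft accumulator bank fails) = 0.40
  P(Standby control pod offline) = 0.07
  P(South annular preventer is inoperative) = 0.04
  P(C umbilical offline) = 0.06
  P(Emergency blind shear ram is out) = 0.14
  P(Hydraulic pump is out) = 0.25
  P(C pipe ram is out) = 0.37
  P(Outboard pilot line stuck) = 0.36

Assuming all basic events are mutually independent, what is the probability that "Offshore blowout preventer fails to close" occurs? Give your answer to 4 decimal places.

0.3612

P(Hydraulic supply unavailable) [AND] = 0.07 × 0.04 = 0.002800
P(Control pod down) [AND] = 0.40 × 0.002800 = 0.001120
P(Shear sequence inoperative) [AND] = 0.25 × 0.37 = 0.092500
P(Ram stack lost) [AND] = 0.06 × 0.14 × 0.092500 = 0.000777
P(Offshore blowout preventer fails to close) [OR] = 1 − (1−0.001120) × (1−0.000777) × (1−0.36) = 0.361214
Rounded to 4 decimal places: P(Offshore blowout preventer fails to close) ≈ 0.3612.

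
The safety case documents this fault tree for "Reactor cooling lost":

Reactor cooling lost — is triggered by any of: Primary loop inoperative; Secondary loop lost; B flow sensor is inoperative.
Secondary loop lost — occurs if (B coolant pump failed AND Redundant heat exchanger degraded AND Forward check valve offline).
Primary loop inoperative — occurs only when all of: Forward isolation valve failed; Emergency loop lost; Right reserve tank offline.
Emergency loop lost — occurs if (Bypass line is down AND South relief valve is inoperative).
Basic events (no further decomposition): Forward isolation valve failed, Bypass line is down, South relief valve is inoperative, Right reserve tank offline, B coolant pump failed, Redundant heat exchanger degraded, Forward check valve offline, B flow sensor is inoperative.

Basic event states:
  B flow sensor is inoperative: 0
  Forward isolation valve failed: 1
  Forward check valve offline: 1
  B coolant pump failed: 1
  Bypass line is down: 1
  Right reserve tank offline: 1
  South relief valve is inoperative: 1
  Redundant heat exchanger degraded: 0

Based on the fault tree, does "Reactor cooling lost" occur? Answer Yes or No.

Yes

Emergency loop lost [AND]: Bypass line is down=occurs, South relief valve is inoperative=occurs → all inputs occur → occurs.
Primary loop inoperative [AND]: Forward isolation valve failed=occurs, Emergency loop lost=occurs, Right reserve tank offline=occurs → all inputs occur → occurs.
Secondary loop lost [AND]: B coolant pump failed=occurs, Redundant heat exchanger degraded=not, Forward check valve offline=occurs → not all inputs occur → does not occur.
Reactor cooling lost [OR]: Primary loop inoperative=occurs, Secondary loop lost=not, B flow sensor is inoperative=not → at least one input occurs → occurs.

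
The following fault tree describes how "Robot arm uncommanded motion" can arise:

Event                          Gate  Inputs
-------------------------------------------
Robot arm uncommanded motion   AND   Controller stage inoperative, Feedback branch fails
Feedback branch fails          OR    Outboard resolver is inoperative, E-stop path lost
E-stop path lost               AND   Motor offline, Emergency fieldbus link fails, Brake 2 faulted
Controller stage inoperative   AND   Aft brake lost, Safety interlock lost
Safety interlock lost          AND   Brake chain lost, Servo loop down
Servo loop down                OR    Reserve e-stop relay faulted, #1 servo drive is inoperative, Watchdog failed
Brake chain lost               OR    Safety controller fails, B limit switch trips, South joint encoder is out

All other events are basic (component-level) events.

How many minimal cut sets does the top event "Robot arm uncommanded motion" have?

18

Brake chain lost [OR]: union of children's cut sets → 3 cut set(s).
Servo loop down [OR]: union of children's cut sets → 3 cut set(s).
Safety interlock lost [AND]: one cut set from each child combined → 3 × 3 = 9 cut set(s).
Controller stage inoperative [AND]: one cut set from each child combined → 1 × 9 = 9 cut set(s).
E-stop path lost [AND]: one cut set from each child combined → 1 × 1 × 1 = 1 cut set(s).
Feedback branch fails [OR]: union of children's cut sets → 2 cut set(s).
Robot arm uncommanded motion [AND]: one cut set from each child combined → 9 × 2 = 18 cut set(s).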